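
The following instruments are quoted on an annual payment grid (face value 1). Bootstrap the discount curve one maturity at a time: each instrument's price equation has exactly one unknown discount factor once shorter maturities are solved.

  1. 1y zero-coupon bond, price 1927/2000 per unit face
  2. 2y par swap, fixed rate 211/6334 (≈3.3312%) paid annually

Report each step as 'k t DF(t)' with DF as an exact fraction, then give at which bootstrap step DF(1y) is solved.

step 1 [1y] zero: DF = P = 1927/2000 ≈ 0.963500
step 2 [2y] swap r/1=211/6334: DF=(1 − 211/6334·(0.963500))/(1+211/6334) = 9367/10000 ≈ 0.936700

1 1 1927/2000
2 2 9367/10000
DF(1y) is solved at step 1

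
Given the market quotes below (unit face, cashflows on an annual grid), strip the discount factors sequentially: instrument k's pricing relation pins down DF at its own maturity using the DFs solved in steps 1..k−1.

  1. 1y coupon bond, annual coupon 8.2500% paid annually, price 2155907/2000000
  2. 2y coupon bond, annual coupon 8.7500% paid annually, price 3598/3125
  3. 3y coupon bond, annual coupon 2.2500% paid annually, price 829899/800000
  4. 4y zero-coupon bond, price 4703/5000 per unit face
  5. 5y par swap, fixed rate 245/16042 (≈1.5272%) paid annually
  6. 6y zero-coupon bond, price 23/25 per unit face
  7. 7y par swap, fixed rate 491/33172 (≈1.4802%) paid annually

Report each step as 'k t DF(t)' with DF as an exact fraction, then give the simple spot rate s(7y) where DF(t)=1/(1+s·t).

1 1 4979/5000
2 2 4893/5000
3 3 9711/10000
4 4 4703/5000
5 5 1853/2000
6 6 23/25
7 7 4509/5000
s(7y) = (1/(4509/5000) − 1)/(7) = 491/31563 ≈ 1.5556%

step 1 [1y] bond c/1=33/400: DF=(2155907/2000000 − 33/400·(0))/(1+33/400) = 4979/5000 ≈ 0.995800
step 2 [2y] bond c/1=7/80: DF=(3598/3125 − 7/80·(0.995800))/(1+7/80) = 4893/5000 ≈ 0.978600
step 3 [3y] bond c/1=9/400: DF=(829899/800000 − 9/400·(0.995800+0.978600))/(1+9/400) = 9711/10000 ≈ 0.971100
step 4 [4y] zero: DF = P = 4703/5000 ≈ 0.940600
step 5 [5y] swap r/1=245/16042: DF=(1 − 245/16042·(0.995800+0.978600+0.971100+0.940600))/(1+245/16042) = 1853/2000 ≈ 0.926500
step 6 [6y] zero: DF = P = 23/25 ≈ 0.920000
step 7 [7y] swap r/1=491/33172: DF=(1 − 491/33172·(0.995800+0.978600+0.971100+0.940600+0.926500+0.920000))/(1+491/33172) = 4509/5000 ≈ 0.901800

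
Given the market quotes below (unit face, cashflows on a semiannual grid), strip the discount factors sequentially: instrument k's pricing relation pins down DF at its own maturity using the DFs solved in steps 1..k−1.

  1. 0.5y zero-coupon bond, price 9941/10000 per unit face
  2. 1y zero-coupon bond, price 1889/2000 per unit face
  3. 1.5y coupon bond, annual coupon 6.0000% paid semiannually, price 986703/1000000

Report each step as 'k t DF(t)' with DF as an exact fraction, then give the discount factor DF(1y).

1 1/2 9941/10000
2 1 1889/2000
3 3/2 1803/2000
DF(1y) = 1889/2000 ≈ 0.944500

step 1 [0.5y] zero: DF = P = 9941/10000 ≈ 0.994100
step 2 [1y] zero: DF = P = 1889/2000 ≈ 0.944500
step 3 [1.5y] bond c/2=3/100: DF=(986703/1000000 − 3/100·(0.994100+0.944500))/(1+3/100) = 1803/2000 ≈ 0.901500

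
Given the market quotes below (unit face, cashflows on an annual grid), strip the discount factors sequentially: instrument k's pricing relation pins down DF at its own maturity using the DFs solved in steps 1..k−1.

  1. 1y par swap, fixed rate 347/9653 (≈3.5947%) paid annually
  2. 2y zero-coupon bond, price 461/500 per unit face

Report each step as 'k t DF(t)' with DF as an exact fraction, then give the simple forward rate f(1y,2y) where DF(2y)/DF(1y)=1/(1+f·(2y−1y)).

step 1 [1y] swap r/1=347/9653: DF=(1 − 347/9653·(0))/(1+347/9653) = 9653/10000 ≈ 0.965300
step 2 [2y] zero: DF = P = 461/500 ≈ 0.922000

1 1 9653/10000
2 2 461/500
f(1y,2y) = ((9653/10000)/(461/500) − 1)/(1) = 433/9220 ≈ 4.6963%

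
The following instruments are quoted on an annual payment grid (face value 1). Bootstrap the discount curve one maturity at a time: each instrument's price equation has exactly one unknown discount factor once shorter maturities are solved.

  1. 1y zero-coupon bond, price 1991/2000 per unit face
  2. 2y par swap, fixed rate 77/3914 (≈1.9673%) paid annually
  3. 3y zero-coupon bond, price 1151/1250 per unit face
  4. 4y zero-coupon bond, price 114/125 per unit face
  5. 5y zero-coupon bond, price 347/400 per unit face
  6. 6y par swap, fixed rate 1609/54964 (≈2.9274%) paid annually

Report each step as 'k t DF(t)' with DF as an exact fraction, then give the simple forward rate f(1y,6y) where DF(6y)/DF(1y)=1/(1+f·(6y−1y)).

1 1 1991/2000
2 2 1923/2000
3 3 1151/1250
4 4 114/125
5 5 347/400
6 6 8391/10000
f(1y,6y) = ((1991/2000)/(8391/10000) − 1)/(5) = 1564/41955 ≈ 3.7278%

step 1 [1y] zero: DF = P = 1991/2000 ≈ 0.995500
step 2 [2y] swap r/1=77/3914: DF=(1 − 77/3914·(0.995500))/(1+77/3914) = 1923/2000 ≈ 0.961500
step 3 [3y] zero: DF = P = 1151/1250 ≈ 0.920800
step 4 [4y] zero: DF = P = 114/125 ≈ 0.912000
step 5 [5y] zero: DF = P = 347/400 ≈ 0.867500
step 6 [6y] swap r/1=1609/54964: DF=(1 − 1609/54964·(0.995500+0.961500+0.920800+0.912000+0.867500))/(1+1609/54964) = 8391/10000 ≈ 0.839100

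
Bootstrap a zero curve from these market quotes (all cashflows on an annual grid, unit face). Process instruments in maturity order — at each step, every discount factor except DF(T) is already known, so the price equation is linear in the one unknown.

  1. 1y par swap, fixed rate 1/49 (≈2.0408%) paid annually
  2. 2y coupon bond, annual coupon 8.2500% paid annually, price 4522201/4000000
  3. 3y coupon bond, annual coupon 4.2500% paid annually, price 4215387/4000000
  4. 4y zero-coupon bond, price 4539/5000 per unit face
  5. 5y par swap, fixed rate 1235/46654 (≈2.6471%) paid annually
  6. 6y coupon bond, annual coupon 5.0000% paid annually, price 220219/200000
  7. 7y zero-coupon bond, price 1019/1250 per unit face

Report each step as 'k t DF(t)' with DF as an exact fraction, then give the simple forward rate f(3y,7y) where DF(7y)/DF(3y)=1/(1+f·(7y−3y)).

step 1 [1y] swap r/1=1/49: DF=(1 − 1/49·(0))/(1+1/49) = 49/50 ≈ 0.980000
step 2 [2y] bond c/1=33/400: DF=(4522201/4000000 − 33/400·(0.980000))/(1+33/400) = 9697/10000 ≈ 0.969700
step 3 [3y] bond c/1=17/400: DF=(4215387/4000000 − 17/400·(0.980000+0.969700))/(1+17/400) = 4657/5000 ≈ 0.931400
step 4 [4y] zero: DF = P = 4539/5000 ≈ 0.907800
step 5 [5y] swap r/1=1235/46654: DF=(1 − 1235/46654·(0.980000+0.969700+0.931400+0.907800))/(1+1235/46654) = 1753/2000 ≈ 0.876500
step 6 [6y] bond c/1=1/20: DF=(220219/200000 − 1/20·(0.980000+0.969700+0.931400+0.907800+0.876500))/(1+1/20) = 1653/2000 ≈ 0.826500
step 7 [7y] zero: DF = P = 1019/1250 ≈ 0.815200

1 1 49/50
2 2 9697/10000
3 3 4657/5000
4 4 4539/5000
5 5 1753/2000
6 6 1653/2000
7 7 1019/1250
f(3y,7y) = ((4657/5000)/(1019/1250) − 1)/(4) = 581/16304 ≈ 3.5635%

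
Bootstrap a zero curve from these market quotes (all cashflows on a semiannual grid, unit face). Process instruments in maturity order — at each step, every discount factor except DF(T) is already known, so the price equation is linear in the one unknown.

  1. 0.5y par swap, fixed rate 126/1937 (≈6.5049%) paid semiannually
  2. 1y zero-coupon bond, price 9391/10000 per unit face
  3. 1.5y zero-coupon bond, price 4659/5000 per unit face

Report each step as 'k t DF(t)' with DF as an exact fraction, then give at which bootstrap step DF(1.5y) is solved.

1 1/2 1937/2000
2 1 9391/10000
3 3/2 4659/5000
DF(1.5y) is solved at step 3

step 1 [0.5y] swap r/2=63/1937: DF=(1 − 63/1937·(0))/(1+63/1937) = 1937/2000 ≈ 0.968500
step 2 [1y] zero: DF = P = 9391/10000 ≈ 0.939100
step 3 [1.5y] zero: DF = P = 4659/5000 ≈ 0.931800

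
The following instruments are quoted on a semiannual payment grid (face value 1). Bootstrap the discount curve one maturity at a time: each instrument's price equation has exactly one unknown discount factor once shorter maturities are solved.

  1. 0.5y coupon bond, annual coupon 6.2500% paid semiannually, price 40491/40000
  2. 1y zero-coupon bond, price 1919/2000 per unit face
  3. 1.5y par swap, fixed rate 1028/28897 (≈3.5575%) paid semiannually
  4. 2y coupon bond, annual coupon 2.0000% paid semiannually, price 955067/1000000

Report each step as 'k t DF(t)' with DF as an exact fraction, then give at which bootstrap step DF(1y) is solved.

1 1/2 1227/1250
2 1 1919/2000
3 3/2 4743/5000
4 2 917/1000
DF(1y) is solved at step 2

step 1 [0.5y] bond c/2=1/32: DF=(40491/40000 − 1/32·(0))/(1+1/32) = 1227/1250 ≈ 0.981600
step 2 [1y] zero: DF = P = 1919/2000 ≈ 0.959500
step 3 [1.5y] swap r/2=514/28897: DF=(1 − 514/28897·(0.981600+0.959500))/(1+514/28897) = 4743/5000 ≈ 0.948600
step 4 [2y] bond c/2=1/100: DF=(955067/1000000 − 1/100·(0.981600+0.959500+0.948600))/(1+1/100) = 917/1000 ≈ 0.917000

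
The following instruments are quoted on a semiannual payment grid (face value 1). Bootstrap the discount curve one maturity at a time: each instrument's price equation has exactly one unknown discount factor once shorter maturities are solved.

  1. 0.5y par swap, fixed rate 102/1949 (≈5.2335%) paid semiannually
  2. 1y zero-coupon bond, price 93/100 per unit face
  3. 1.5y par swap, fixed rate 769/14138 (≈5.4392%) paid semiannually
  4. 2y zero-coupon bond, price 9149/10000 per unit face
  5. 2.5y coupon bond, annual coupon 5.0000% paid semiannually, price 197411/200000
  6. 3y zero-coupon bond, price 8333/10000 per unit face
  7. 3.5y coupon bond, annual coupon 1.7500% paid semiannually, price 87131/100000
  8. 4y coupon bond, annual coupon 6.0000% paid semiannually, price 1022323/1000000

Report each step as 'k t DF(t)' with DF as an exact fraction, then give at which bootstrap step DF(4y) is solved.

1 1/2 1949/2000
2 1 93/100
3 3/2 9231/10000
4 2 9149/10000
5 5/2 8717/10000
6 3 8333/10000
7 7/2 1633/2000
8 4 8101/10000
DF(4y) is solved at step 8

step 1 [0.5y] swap r/2=51/1949: DF=(1 − 51/1949·(0))/(1+51/1949) = 1949/2000 ≈ 0.974500
step 2 [1y] zero: DF = P = 93/100 ≈ 0.930000
step 3 [1.5y] swap r/2=769/28276: DF=(1 − 769/28276·(0.974500+0.930000))/(1+769/28276) = 9231/10000 ≈ 0.923100
step 4 [2y] zero: DF = P = 9149/10000 ≈ 0.914900
step 5 [2.5y] bond c/2=1/40: DF=(197411/200000 − 1/40·(0.974500+0.930000+0.923100+0.914900))/(1+1/40) = 8717/10000 ≈ 0.871700
step 6 [3y] zero: DF = P = 8333/10000 ≈ 0.833300
step 7 [3.5y] bond c/2=7/800: DF=(87131/100000 − 7/800·(0.974500+0.930000+0.923100+0.914900+0.871700+0.833300))/(1+7/800) = 1633/2000 ≈ 0.816500
step 8 [4y] bond c/2=3/100: DF=(1022323/1000000 − 3/100·(0.974500+0.930000+0.923100+0.914900+0.871700+0.833300+0.816500))/(1+3/100) = 8101/10000 ≈ 0.810100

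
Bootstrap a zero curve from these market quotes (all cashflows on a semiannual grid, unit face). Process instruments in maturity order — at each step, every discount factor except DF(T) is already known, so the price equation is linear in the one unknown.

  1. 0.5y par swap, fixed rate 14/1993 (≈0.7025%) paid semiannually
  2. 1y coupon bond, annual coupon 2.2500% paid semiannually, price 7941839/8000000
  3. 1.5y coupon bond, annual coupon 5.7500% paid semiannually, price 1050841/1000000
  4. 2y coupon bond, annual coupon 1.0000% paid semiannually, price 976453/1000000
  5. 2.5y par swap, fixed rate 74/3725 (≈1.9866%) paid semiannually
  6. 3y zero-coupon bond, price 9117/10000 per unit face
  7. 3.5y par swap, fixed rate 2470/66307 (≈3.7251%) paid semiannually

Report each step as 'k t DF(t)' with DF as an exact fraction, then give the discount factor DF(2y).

step 1 [0.5y] swap r/2=7/1993: DF=(1 − 7/1993·(0))/(1+7/1993) = 1993/2000 ≈ 0.996500
step 2 [1y] bond c/2=9/800: DF=(7941839/8000000 − 9/800·(0.996500))/(1+9/800) = 4853/5000 ≈ 0.970600
step 3 [1.5y] bond c/2=23/800: DF=(1050841/1000000 − 23/800·(0.996500+0.970600))/(1+23/800) = 1933/2000 ≈ 0.966500
step 4 [2y] bond c/2=1/200: DF=(976453/1000000 − 1/200·(0.996500+0.970600+0.966500))/(1+1/200) = 957/1000 ≈ 0.957000
step 5 [2.5y] swap r/2=37/3725: DF=(1 − 37/3725·(0.996500+0.970600+0.966500+0.957000))/(1+37/3725) = 9519/10000 ≈ 0.951900
step 6 [3y] zero: DF = P = 9117/10000 ≈ 0.911700
step 7 [3.5y] swap r/2=1235/66307: DF=(1 − 1235/66307·(0.996500+0.970600+0.966500+0.957000+0.951900+0.911700))/(1+1235/66307) = 1753/2000 ≈ 0.876500

1 1/2 1993/2000
2 1 4853/5000
3 3/2 1933/2000
4 2 957/1000
5 5/2 9519/10000
6 3 9117/10000
7 7/2 1753/2000
DF(2y) = 957/1000 ≈ 0.957000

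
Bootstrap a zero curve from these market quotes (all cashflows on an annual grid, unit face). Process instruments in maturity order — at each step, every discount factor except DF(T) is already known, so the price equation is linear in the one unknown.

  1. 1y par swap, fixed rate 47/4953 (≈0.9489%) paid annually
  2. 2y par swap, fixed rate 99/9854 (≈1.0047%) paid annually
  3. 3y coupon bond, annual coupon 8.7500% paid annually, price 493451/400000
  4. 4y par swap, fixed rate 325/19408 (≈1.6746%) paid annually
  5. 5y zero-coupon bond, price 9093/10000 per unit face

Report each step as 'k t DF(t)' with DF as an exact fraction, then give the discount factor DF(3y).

1 1 4953/5000
2 2 4901/5000
3 3 4879/5000
4 4 187/200
5 5 9093/10000
DF(3y) = 4879/5000 ≈ 0.975800

step 1 [1y] swap r/1=47/4953: DF=(1 − 47/4953·(0))/(1+47/4953) = 4953/5000 ≈ 0.990600
step 2 [2y] swap r/1=99/9854: DF=(1 − 99/9854·(0.990600))/(1+99/9854) = 4901/5000 ≈ 0.980200
step 3 [3y] bond c/1=7/80: DF=(493451/400000 − 7/80·(0.990600+0.980200))/(1+7/80) = 4879/5000 ≈ 0.975800
step 4 [4y] swap r/1=325/19408: DF=(1 − 325/19408·(0.990600+0.980200+0.975800))/(1+325/19408) = 187/200 ≈ 0.935000
step 5 [5y] zero: DF = P = 9093/10000 ≈ 0.909300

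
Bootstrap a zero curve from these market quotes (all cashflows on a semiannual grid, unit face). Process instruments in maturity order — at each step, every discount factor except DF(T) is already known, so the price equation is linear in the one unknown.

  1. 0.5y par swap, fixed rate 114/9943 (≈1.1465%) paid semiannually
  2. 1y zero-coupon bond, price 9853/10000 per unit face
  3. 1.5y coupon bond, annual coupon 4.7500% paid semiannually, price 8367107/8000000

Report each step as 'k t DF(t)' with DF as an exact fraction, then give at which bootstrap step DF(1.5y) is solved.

1 1/2 9943/10000
2 1 9853/10000
3 3/2 9757/10000
DF(1.5y) is solved at step 3

step 1 [0.5y] swap r/2=57/9943: DF=(1 − 57/9943·(0))/(1+57/9943) = 9943/10000 ≈ 0.994300
step 2 [1y] zero: DF = P = 9853/10000 ≈ 0.985300
step 3 [1.5y] bond c/2=19/800: DF=(8367107/8000000 − 19/800·(0.994300+0.985300))/(1+19/800) = 9757/10000 ≈ 0.975700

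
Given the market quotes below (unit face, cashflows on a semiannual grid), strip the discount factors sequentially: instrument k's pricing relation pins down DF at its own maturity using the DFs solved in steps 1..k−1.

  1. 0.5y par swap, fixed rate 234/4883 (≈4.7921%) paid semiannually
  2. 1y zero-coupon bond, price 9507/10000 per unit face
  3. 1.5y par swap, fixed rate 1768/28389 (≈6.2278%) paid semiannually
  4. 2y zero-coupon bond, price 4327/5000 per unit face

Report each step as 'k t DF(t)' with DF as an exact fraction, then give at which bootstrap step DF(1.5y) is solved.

1 1/2 4883/5000
2 1 9507/10000
3 3/2 2279/2500
4 2 4327/5000
DF(1.5y) is solved at step 3

step 1 [0.5y] swap r/2=117/4883: DF=(1 − 117/4883·(0))/(1+117/4883) = 4883/5000 ≈ 0.976600
step 2 [1y] zero: DF = P = 9507/10000 ≈ 0.950700
step 3 [1.5y] swap r/2=884/28389: DF=(1 − 884/28389·(0.976600+0.950700))/(1+884/28389) = 2279/2500 ≈ 0.911600
step 4 [2y] zero: DF = P = 4327/5000 ≈ 0.865400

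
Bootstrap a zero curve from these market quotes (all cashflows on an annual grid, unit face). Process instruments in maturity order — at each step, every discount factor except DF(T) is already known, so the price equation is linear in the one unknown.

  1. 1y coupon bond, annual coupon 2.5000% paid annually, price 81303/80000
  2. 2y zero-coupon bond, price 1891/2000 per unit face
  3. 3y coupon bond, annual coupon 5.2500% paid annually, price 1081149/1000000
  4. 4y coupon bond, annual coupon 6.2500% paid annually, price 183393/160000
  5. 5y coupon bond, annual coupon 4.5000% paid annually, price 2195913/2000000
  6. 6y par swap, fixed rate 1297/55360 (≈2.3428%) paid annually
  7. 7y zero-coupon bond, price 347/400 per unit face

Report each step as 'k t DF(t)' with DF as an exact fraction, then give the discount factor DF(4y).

1 1 1983/2000
2 2 1891/2000
3 3 4653/5000
4 4 9101/10000
5 5 111/125
6 6 8703/10000
7 7 347/400
DF(4y) = 9101/10000 ≈ 0.910100

step 1 [1y] bond c/1=1/40: DF=(81303/80000 − 1/40·(0))/(1+1/40) = 1983/2000 ≈ 0.991500
step 2 [2y] zero: DF = P = 1891/2000 ≈ 0.945500
step 3 [3y] bond c/1=21/400: DF=(1081149/1000000 − 21/400·(0.991500+0.945500))/(1+21/400) = 4653/5000 ≈ 0.930600
step 4 [4y] bond c/1=1/16: DF=(183393/160000 − 1/16·(0.991500+0.945500+0.930600))/(1+1/16) = 9101/10000 ≈ 0.910100
step 5 [5y] bond c/1=9/200: DF=(2195913/2000000 − 9/200·(0.991500+0.945500+0.930600+0.910100))/(1+9/200) = 111/125 ≈ 0.888000
step 6 [6y] swap r/1=1297/55360: DF=(1 − 1297/55360·(0.991500+0.945500+0.930600+0.910100+0.888000))/(1+1297/55360) = 8703/10000 ≈ 0.870300
step 7 [7y] zero: DF = P = 347/400 ≈ 0.867500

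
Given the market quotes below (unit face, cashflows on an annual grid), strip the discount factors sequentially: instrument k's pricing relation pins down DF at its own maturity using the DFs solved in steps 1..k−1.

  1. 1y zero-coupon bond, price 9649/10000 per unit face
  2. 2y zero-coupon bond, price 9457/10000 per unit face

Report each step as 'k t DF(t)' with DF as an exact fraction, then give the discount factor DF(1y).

step 1 [1y] zero: DF = P = 9649/10000 ≈ 0.964900
step 2 [2y] zero: DF = P = 9457/10000 ≈ 0.945700

1 1 9649/10000
2 2 9457/10000
DF(1y) = 9649/10000 ≈ 0.964900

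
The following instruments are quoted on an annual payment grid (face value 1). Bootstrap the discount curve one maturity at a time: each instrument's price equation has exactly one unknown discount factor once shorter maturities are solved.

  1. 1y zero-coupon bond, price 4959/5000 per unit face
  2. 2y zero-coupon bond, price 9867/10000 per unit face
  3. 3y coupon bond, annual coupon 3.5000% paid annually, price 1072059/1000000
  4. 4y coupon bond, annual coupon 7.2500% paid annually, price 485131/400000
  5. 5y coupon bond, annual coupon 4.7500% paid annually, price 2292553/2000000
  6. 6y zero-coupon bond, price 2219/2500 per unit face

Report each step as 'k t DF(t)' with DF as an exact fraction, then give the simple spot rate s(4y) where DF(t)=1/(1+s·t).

1 1 4959/5000
2 2 9867/10000
3 3 9689/10000
4 4 2329/2500
5 5 574/625
6 6 2219/2500
s(4y) = (1/(2329/2500) − 1)/(4) = 171/9316 ≈ 1.8356%

step 1 [1y] zero: DF = P = 4959/5000 ≈ 0.991800
step 2 [2y] zero: DF = P = 9867/10000 ≈ 0.986700
step 3 [3y] bond c/1=7/200: DF=(1072059/1000000 − 7/200·(0.991800+0.986700))/(1+7/200) = 9689/10000 ≈ 0.968900
step 4 [4y] bond c/1=29/400: DF=(485131/400000 − 29/400·(0.991800+0.986700+0.968900))/(1+29/400) = 2329/2500 ≈ 0.931600
step 5 [5y] bond c/1=19/400: DF=(2292553/2000000 − 19/400·(0.991800+0.986700+0.968900+0.931600))/(1+19/400) = 574/625 ≈ 0.918400
step 6 [6y] zero: DF = P = 2219/2500 ≈ 0.887600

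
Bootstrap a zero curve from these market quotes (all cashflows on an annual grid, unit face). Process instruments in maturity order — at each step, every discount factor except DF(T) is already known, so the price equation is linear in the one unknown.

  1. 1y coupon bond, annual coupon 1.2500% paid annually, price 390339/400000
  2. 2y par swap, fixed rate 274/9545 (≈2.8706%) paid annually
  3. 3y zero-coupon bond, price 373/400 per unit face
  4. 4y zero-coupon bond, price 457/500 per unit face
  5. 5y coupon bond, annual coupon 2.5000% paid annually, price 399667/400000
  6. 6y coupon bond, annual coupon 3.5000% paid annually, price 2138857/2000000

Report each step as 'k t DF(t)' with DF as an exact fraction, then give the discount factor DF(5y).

step 1 [1y] bond c/1=1/80: DF=(390339/400000 − 1/80·(0))/(1+1/80) = 4819/5000 ≈ 0.963800
step 2 [2y] swap r/1=274/9545: DF=(1 − 274/9545·(0.963800))/(1+274/9545) = 2363/2500 ≈ 0.945200
step 3 [3y] zero: DF = P = 373/400 ≈ 0.932500
step 4 [4y] zero: DF = P = 457/500 ≈ 0.914000
step 5 [5y] bond c/1=1/40: DF=(399667/400000 − 1/40·(0.963800+0.945200+0.932500+0.914000))/(1+1/40) = 552/625 ≈ 0.883200
step 6 [6y] bond c/1=7/200: DF=(2138857/2000000 − 7/200·(0.963800+0.945200+0.932500+0.914000+0.883200))/(1+7/200) = 2191/2500 ≈ 0.876400

1 1 4819/5000
2 2 2363/2500
3 3 373/400
4 4 457/500
5 5 552/625
6 6 2191/2500
DF(5y) = 552/625 ≈ 0.883200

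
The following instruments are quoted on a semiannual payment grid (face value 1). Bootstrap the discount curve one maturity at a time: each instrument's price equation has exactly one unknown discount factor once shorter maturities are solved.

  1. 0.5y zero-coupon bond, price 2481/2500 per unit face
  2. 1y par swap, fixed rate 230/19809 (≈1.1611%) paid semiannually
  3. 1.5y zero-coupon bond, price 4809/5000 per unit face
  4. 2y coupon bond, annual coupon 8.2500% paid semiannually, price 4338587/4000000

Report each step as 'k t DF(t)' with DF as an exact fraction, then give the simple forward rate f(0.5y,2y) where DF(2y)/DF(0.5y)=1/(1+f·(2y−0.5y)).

step 1 [0.5y] zero: DF = P = 2481/2500 ≈ 0.992400
step 2 [1y] swap r/2=115/19809: DF=(1 − 115/19809·(0.992400))/(1+115/19809) = 1977/2000 ≈ 0.988500
step 3 [1.5y] zero: DF = P = 4809/5000 ≈ 0.961800
step 4 [2y] bond c/2=33/800: DF=(4338587/4000000 − 33/800·(0.992400+0.988500+0.961800))/(1+33/800) = 9251/10000 ≈ 0.925100

1 1/2 2481/2500
2 1 1977/2000
3 3/2 4809/5000
4 2 9251/10000
f(0.5y,2y) = ((2481/2500)/(9251/10000) − 1)/(3/2) = 1346/27753 ≈ 4.8499%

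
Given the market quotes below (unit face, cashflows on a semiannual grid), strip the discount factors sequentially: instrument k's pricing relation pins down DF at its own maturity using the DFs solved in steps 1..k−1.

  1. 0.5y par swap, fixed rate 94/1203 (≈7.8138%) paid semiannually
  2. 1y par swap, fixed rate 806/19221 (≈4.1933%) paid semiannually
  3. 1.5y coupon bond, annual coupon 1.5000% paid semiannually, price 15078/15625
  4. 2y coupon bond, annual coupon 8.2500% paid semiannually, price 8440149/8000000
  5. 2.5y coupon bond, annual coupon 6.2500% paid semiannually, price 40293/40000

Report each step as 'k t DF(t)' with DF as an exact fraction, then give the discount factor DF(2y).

step 1 [0.5y] swap r/2=47/1203: DF=(1 − 47/1203·(0))/(1+47/1203) = 1203/1250 ≈ 0.962400
step 2 [1y] swap r/2=403/19221: DF=(1 − 403/19221·(0.962400))/(1+403/19221) = 9597/10000 ≈ 0.959700
step 3 [1.5y] bond c/2=3/400: DF=(15078/15625 − 3/400·(0.962400+0.959700))/(1+3/400) = 1887/2000 ≈ 0.943500
step 4 [2y] bond c/2=33/800: DF=(8440149/8000000 − 33/800·(0.962400+0.959700+0.943500))/(1+33/800) = 8997/10000 ≈ 0.899700
step 5 [2.5y] bond c/2=1/32: DF=(40293/40000 − 1/32·(0.962400+0.959700+0.943500+0.899700))/(1+1/32) = 8627/10000 ≈ 0.862700

1 1/2 1203/1250
2 1 9597/10000
3 3/2 1887/2000
4 2 8997/10000
5 5/2 8627/10000
DF(2y) = 8997/10000 ≈ 0.899700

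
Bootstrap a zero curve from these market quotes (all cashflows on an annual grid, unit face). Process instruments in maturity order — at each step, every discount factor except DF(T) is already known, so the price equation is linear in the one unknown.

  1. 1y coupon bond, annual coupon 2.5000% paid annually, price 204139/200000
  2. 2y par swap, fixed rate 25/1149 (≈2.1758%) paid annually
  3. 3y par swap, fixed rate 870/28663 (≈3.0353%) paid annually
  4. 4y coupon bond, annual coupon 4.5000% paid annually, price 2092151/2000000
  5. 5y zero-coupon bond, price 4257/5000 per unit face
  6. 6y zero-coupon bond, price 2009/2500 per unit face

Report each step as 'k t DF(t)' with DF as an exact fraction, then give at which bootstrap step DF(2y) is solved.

1 1 4979/5000
2 2 383/400
3 3 913/1000
4 4 1097/1250
5 5 4257/5000
6 6 2009/2500
DF(2y) is solved at step 2

step 1 [1y] bond c/1=1/40: DF=(204139/200000 − 1/40·(0))/(1+1/40) = 4979/5000 ≈ 0.995800
step 2 [2y] swap r/1=25/1149: DF=(1 − 25/1149·(0.995800))/(1+25/1149) = 383/400 ≈ 0.957500
step 3 [3y] swap r/1=870/28663: DF=(1 − 870/28663·(0.995800+0.957500))/(1+870/28663) = 913/1000 ≈ 0.913000
step 4 [4y] bond c/1=9/200: DF=(2092151/2000000 − 9/200·(0.995800+0.957500+0.913000))/(1+9/200) = 1097/1250 ≈ 0.877600
step 5 [5y] zero: DF = P = 4257/5000 ≈ 0.851400
step 6 [6y] zero: DF = P = 2009/2500 ≈ 0.803600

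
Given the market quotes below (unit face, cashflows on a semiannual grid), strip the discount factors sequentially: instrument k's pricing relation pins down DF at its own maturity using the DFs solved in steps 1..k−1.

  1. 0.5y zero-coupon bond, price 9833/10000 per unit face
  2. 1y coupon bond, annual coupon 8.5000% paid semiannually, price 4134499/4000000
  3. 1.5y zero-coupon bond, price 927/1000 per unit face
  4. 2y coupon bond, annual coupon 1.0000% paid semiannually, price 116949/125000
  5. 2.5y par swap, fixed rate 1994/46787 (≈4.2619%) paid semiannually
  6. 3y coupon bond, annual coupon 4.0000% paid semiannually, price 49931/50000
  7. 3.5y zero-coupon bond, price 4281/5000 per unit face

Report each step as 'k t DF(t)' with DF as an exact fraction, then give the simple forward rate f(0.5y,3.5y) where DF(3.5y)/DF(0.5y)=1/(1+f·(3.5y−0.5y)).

1 1/2 9833/10000
2 1 4757/5000
3 3/2 927/1000
4 2 9167/10000
5 5/2 9003/10000
6 3 8873/10000
7 7/2 4281/5000
f(0.5y,3.5y) = ((9833/10000)/(4281/5000) − 1)/(3) = 1271/25686 ≈ 4.9482%

step 1 [0.5y] zero: DF = P = 9833/10000 ≈ 0.983300
step 2 [1y] bond c/2=17/400: DF=(4134499/4000000 − 17/400·(0.983300))/(1+17/400) = 4757/5000 ≈ 0.951400
step 3 [1.5y] zero: DF = P = 927/1000 ≈ 0.927000
step 4 [2y] bond c/2=1/200: DF=(116949/125000 − 1/200·(0.983300+0.951400+0.927000))/(1+1/200) = 9167/10000 ≈ 0.916700
step 5 [2.5y] swap r/2=997/46787: DF=(1 − 997/46787·(0.983300+0.951400+0.927000+0.916700))/(1+997/46787) = 9003/10000 ≈ 0.900300
step 6 [3y] bond c/2=1/50: DF=(49931/50000 − 1/50·(0.983300+0.951400+0.927000+0.916700+0.900300))/(1+1/50) = 8873/10000 ≈ 0.887300
step 7 [3.5y] zero: DF = P = 4281/5000 ≈ 0.856200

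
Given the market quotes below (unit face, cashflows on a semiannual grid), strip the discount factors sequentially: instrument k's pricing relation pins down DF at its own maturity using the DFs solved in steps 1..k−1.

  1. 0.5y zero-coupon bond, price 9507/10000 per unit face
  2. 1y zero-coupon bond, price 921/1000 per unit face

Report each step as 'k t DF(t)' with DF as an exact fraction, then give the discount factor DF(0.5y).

step 1 [0.5y] zero: DF = P = 9507/10000 ≈ 0.950700
step 2 [1y] zero: DF = P = 921/1000 ≈ 0.921000

1 1/2 9507/10000
2 1 921/1000
DF(0.5y) = 9507/10000 ≈ 0.950700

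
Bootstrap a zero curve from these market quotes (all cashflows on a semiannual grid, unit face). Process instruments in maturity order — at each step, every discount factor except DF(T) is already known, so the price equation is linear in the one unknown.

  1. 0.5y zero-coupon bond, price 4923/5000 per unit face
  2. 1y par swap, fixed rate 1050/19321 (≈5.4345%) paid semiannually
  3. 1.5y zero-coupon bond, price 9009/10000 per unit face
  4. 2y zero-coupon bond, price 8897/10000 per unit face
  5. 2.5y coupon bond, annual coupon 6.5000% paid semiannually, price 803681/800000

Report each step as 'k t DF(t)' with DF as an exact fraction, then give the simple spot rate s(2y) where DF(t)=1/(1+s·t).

1 1/2 4923/5000
2 1 379/400
3 3/2 9009/10000
4 2 8897/10000
5 5/2 4279/5000
s(2y) = (1/(8897/10000) − 1)/(2) = 1103/17794 ≈ 6.1987%

step 1 [0.5y] zero: DF = P = 4923/5000 ≈ 0.984600
step 2 [1y] swap r/2=525/19321: DF=(1 − 525/19321·(0.984600))/(1+525/19321) = 379/400 ≈ 0.947500
step 3 [1.5y] zero: DF = P = 9009/10000 ≈ 0.900900
step 4 [2y] zero: DF = P = 8897/10000 ≈ 0.889700
step 5 [2.5y] bond c/2=13/400: DF=(803681/800000 − 13/400·(0.984600+0.947500+0.900900+0.889700))/(1+13/400) = 4279/5000 ≈ 0.855800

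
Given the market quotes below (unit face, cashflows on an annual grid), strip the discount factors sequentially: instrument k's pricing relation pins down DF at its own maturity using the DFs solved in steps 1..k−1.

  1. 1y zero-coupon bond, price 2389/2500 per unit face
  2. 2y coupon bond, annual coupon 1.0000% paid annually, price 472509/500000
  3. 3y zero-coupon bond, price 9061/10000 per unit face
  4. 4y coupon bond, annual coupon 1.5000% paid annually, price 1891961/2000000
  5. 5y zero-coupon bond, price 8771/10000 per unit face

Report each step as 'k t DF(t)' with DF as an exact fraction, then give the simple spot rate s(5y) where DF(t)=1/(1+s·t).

step 1 [1y] zero: DF = P = 2389/2500 ≈ 0.955600
step 2 [2y] bond c/1=1/100: DF=(472509/500000 − 1/100·(0.955600))/(1+1/100) = 4631/5000 ≈ 0.926200
step 3 [3y] zero: DF = P = 9061/10000 ≈ 0.906100
step 4 [4y] bond c/1=3/200: DF=(1891961/2000000 − 3/200·(0.955600+0.926200+0.906100))/(1+3/200) = 2227/2500 ≈ 0.890800
step 5 [5y] zero: DF = P = 8771/10000 ≈ 0.877100

1 1 2389/2500
2 2 4631/5000
3 3 9061/10000
4 4 2227/2500
5 5 8771/10000
s(5y) = (1/(8771/10000) − 1)/(5) = 1229/43855 ≈ 2.8024%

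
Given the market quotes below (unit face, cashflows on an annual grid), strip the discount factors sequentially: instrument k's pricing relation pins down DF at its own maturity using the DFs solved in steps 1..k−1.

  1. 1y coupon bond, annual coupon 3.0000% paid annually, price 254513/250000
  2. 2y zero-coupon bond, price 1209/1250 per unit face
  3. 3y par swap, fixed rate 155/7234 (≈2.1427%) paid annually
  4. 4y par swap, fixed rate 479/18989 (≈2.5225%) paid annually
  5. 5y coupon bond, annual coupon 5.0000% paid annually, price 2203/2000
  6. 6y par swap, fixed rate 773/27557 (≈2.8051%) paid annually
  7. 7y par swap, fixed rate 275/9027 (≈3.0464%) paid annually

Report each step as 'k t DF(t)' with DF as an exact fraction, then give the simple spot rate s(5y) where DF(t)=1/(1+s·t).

1 1 2471/2500
2 2 1209/1250
3 3 469/500
4 4 4521/5000
5 5 4341/5000
6 6 4227/5000
7 7 323/400
s(5y) = (1/(4341/5000) − 1)/(5) = 659/21705 ≈ 3.0362%

step 1 [1y] bond c/1=3/100: DF=(254513/250000 − 3/100·(0))/(1+3/100) = 2471/2500 ≈ 0.988400
step 2 [2y] zero: DF = P = 1209/1250 ≈ 0.967200
step 3 [3y] swap r/1=155/7234: DF=(1 − 155/7234·(0.988400+0.967200))/(1+155/7234) = 469/500 ≈ 0.938000
step 4 [4y] swap r/1=479/18989: DF=(1 − 479/18989·(0.988400+0.967200+0.938000))/(1+479/18989) = 4521/5000 ≈ 0.904200
step 5 [5y] bond c/1=1/20: DF=(2203/2000 − 1/20·(0.988400+0.967200+0.938000+0.904200))/(1+1/20) = 4341/5000 ≈ 0.868200
step 6 [6y] swap r/1=773/27557: DF=(1 − 773/27557·(0.988400+0.967200+0.938000+0.904200+0.868200))/(1+773/27557) = 4227/5000 ≈ 0.845400
step 7 [7y] swap r/1=275/9027: DF=(1 − 275/9027·(0.988400+0.967200+0.938000+0.904200+0.868200+0.845400))/(1+275/9027) = 323/400 ≈ 0.807500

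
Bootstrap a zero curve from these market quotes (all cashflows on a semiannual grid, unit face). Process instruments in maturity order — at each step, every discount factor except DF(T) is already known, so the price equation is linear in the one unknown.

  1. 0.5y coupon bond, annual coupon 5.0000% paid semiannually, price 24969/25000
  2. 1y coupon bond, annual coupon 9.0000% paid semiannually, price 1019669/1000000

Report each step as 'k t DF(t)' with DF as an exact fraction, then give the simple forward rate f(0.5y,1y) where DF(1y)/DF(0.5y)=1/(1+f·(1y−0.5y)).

1 1/2 609/625
2 1 4669/5000
f(0.5y,1y) = ((609/625)/(4669/5000) − 1)/(1/2) = 2/23 ≈ 8.6957%

step 1 [0.5y] bond c/2=1/40: DF=(24969/25000 − 1/40·(0))/(1+1/40) = 609/625 ≈ 0.974400
step 2 [1y] bond c/2=9/200: DF=(1019669/1000000 − 9/200·(0.974400))/(1+9/200) = 4669/5000 ≈ 0.933800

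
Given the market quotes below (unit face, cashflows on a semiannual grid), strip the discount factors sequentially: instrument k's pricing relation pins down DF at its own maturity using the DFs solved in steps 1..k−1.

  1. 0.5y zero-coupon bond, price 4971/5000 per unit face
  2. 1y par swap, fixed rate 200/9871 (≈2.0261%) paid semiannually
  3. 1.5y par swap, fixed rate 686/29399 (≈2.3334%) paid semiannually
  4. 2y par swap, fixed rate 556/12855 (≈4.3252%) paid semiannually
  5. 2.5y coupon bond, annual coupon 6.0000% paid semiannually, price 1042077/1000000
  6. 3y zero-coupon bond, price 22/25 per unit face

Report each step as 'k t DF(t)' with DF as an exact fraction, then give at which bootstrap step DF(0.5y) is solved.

1 1/2 4971/5000
2 1 49/50
3 3/2 9657/10000
4 2 4583/5000
5 5/2 4497/5000
6 3 22/25
DF(0.5y) is solved at step 1

step 1 [0.5y] zero: DF = P = 4971/5000 ≈ 0.994200
step 2 [1y] swap r/2=100/9871: DF=(1 − 100/9871·(0.994200))/(1+100/9871) = 49/50 ≈ 0.980000
step 3 [1.5y] swap r/2=343/29399: DF=(1 − 343/29399·(0.994200+0.980000))/(1+343/29399) = 9657/10000 ≈ 0.965700
step 4 [2y] swap r/2=278/12855: DF=(1 − 278/12855·(0.994200+0.980000+0.965700))/(1+278/12855) = 4583/5000 ≈ 0.916600
step 5 [2.5y] bond c/2=3/100: DF=(1042077/1000000 − 3/100·(0.994200+0.980000+0.965700+0.916600))/(1+3/100) = 4497/5000 ≈ 0.899400
step 6 [3y] zero: DF = P = 22/25 ≈ 0.880000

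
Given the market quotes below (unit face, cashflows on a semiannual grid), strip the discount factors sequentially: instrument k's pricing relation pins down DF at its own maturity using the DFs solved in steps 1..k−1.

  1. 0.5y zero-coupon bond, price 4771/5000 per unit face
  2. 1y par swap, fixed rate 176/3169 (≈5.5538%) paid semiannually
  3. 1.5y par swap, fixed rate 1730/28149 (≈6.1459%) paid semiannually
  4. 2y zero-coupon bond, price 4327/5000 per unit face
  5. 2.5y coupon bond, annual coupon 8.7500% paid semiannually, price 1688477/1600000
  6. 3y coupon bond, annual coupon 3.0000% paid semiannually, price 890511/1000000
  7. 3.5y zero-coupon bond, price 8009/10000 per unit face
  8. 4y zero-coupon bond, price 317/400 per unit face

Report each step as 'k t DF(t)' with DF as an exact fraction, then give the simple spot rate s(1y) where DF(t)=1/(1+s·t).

1 1/2 4771/5000
2 1 592/625
3 3/2 1827/2000
4 2 4327/5000
5 5/2 1071/1250
6 3 8103/10000
7 7/2 8009/10000
8 4 317/400
s(1y) = (1/(592/625) − 1)/(1) = 33/592 ≈ 5.5743%

step 1 [0.5y] zero: DF = P = 4771/5000 ≈ 0.954200
step 2 [1y] swap r/2=88/3169: DF=(1 − 88/3169·(0.954200))/(1+88/3169) = 592/625 ≈ 0.947200
step 3 [1.5y] swap r/2=865/28149: DF=(1 − 865/28149·(0.954200+0.947200))/(1+865/28149) = 1827/2000 ≈ 0.913500
step 4 [2y] zero: DF = P = 4327/5000 ≈ 0.865400
step 5 [2.5y] bond c/2=7/160: DF=(1688477/1600000 − 7/160·(0.954200+0.947200+0.913500+0.865400))/(1+7/160) = 1071/1250 ≈ 0.856800
step 6 [3y] bond c/2=3/200: DF=(890511/1000000 − 3/200·(0.954200+0.947200+0.913500+0.865400+0.856800))/(1+3/200) = 8103/10000 ≈ 0.810300
step 7 [3.5y] zero: DF = P = 8009/10000 ≈ 0.800900
step 8 [4y] zero: DF = P = 317/400 ≈ 0.792500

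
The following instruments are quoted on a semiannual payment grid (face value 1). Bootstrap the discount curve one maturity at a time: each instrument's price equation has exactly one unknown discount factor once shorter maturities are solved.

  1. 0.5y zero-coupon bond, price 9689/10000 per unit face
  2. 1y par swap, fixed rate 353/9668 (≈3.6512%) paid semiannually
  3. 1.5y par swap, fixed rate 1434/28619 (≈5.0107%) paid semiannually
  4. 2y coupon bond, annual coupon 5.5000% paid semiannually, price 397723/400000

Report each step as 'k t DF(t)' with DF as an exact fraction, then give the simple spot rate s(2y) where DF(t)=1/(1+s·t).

step 1 [0.5y] zero: DF = P = 9689/10000 ≈ 0.968900
step 2 [1y] swap r/2=353/19336: DF=(1 − 353/19336·(0.968900))/(1+353/19336) = 9647/10000 ≈ 0.964700
step 3 [1.5y] swap r/2=717/28619: DF=(1 − 717/28619·(0.968900+0.964700))/(1+717/28619) = 9283/10000 ≈ 0.928300
step 4 [2y] bond c/2=11/400: DF=(397723/400000 − 11/400·(0.968900+0.964700+0.928300))/(1+11/400) = 8911/10000 ≈ 0.891100

1 1/2 9689/10000
2 1 9647/10000
3 3/2 9283/10000
4 2 8911/10000
s(2y) = (1/(8911/10000) − 1)/(2) = 1089/17822 ≈ 6.1104%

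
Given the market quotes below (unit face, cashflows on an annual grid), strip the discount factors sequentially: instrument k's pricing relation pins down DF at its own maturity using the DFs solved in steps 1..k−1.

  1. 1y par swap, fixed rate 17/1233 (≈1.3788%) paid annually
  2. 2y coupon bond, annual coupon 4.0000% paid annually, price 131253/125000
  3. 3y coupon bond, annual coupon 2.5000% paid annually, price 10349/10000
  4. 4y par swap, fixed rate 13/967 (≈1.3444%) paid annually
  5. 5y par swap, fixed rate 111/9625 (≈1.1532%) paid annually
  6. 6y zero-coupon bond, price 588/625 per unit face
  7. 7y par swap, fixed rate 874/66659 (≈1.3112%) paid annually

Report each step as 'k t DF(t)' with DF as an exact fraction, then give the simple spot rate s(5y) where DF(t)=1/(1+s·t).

step 1 [1y] swap r/1=17/1233: DF=(1 − 17/1233·(0))/(1+17/1233) = 1233/1250 ≈ 0.986400
step 2 [2y] bond c/1=1/25: DF=(131253/125000 − 1/25·(0.986400))/(1+1/25) = 9717/10000 ≈ 0.971700
step 3 [3y] bond c/1=1/40: DF=(10349/10000 − 1/40·(0.986400+0.971700))/(1+1/40) = 9619/10000 ≈ 0.961900
step 4 [4y] swap r/1=13/967: DF=(1 − 13/967·(0.986400+0.971700+0.961900))/(1+13/967) = 237/250 ≈ 0.948000
step 5 [5y] swap r/1=111/9625: DF=(1 − 111/9625·(0.986400+0.971700+0.961900+0.948000))/(1+111/9625) = 1889/2000 ≈ 0.944500
step 6 [6y] zero: DF = P = 588/625 ≈ 0.940800
step 7 [7y] swap r/1=874/66659: DF=(1 − 874/66659·(0.986400+0.971700+0.961900+0.948000+0.944500+0.940800))/(1+874/66659) = 4563/5000 ≈ 0.912600

1 1 1233/1250
2 2 9717/10000
3 3 9619/10000
4 4 237/250
5 5 1889/2000
6 6 588/625
7 7 4563/5000
s(5y) = (1/(1889/2000) − 1)/(5) = 111/9445 ≈ 1.1752%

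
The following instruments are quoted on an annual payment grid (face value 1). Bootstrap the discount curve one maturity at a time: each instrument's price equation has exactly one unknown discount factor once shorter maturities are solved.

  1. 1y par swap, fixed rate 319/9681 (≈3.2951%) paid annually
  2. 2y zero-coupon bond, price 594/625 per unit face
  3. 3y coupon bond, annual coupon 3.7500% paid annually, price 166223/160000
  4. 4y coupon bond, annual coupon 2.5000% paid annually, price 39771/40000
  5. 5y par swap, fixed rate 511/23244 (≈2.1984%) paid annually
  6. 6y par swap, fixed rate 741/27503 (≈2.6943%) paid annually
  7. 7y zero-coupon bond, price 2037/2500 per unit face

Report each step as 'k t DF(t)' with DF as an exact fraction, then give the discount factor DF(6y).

step 1 [1y] swap r/1=319/9681: DF=(1 − 319/9681·(0))/(1+319/9681) = 9681/10000 ≈ 0.968100
step 2 [2y] zero: DF = P = 594/625 ≈ 0.950400
step 3 [3y] bond c/1=3/80: DF=(166223/160000 − 3/80·(0.968100+0.950400))/(1+3/80) = 233/250 ≈ 0.932000
step 4 [4y] bond c/1=1/40: DF=(39771/40000 − 1/40·(0.968100+0.950400+0.932000))/(1+1/40) = 1801/2000 ≈ 0.900500
step 5 [5y] swap r/1=511/23244: DF=(1 − 511/23244·(0.968100+0.950400+0.932000+0.900500))/(1+511/23244) = 4489/5000 ≈ 0.897800
step 6 [6y] swap r/1=741/27503: DF=(1 − 741/27503·(0.968100+0.950400+0.932000+0.900500+0.897800))/(1+741/27503) = 4259/5000 ≈ 0.851800
step 7 [7y] zero: DF = P = 2037/2500 ≈ 0.814800

1 1 9681/10000
2 2 594/625
3 3 233/250
4 4 1801/2000
5 5 4489/5000
6 6 4259/5000
7 7 2037/2500
DF(6y) = 4259/5000 ≈ 0.851800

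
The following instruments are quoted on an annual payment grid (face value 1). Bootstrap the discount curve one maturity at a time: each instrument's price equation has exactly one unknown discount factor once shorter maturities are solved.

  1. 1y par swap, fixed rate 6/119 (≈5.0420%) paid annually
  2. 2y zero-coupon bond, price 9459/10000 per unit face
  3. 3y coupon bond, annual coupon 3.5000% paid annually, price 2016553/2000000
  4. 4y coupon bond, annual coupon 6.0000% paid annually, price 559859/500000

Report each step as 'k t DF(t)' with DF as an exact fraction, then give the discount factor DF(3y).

1 1 119/125
2 2 9459/10000
3 3 91/100
4 4 4487/5000
DF(3y) = 91/100 ≈ 0.910000

step 1 [1y] swap r/1=6/119: DF=(1 − 6/119·(0))/(1+6/119) = 119/125 ≈ 0.952000
step 2 [2y] zero: DF = P = 9459/10000 ≈ 0.945900
step 3 [3y] bond c/1=7/200: DF=(2016553/2000000 − 7/200·(0.952000+0.945900))/(1+7/200) = 91/100 ≈ 0.910000
step 4 [4y] bond c/1=3/50: DF=(559859/500000 − 3/50·(0.952000+0.945900+0.910000))/(1+3/50) = 4487/5000 ≈ 0.897400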